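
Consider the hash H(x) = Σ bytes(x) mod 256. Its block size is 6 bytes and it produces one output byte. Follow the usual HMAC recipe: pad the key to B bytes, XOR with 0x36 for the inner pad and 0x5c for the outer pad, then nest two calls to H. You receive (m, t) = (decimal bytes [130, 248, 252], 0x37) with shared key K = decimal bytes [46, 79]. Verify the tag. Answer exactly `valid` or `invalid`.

Key decimal bytes [46, 79] = 2e 4f is 2 bytes ≤ B = 6; zero-pad to 6 bytes: K' = 2e 4f 00 00 00 00.
K' ⊕ ipad = 18 79 36 36 36 36; K' ⊕ opad = 72 13 5c 5c 5c 5c.
Inner hash: sum = 24+121+54+54+54+54+130+248+252 = 991; mod 256 = 223 → df.
Outer hash (recomputed tag): sum = 114+19+92+92+92+92+223 = 724; mod 256 = 212 → d4.
Recomputed tag = d4; claimed = 37 → mismatch.

invalid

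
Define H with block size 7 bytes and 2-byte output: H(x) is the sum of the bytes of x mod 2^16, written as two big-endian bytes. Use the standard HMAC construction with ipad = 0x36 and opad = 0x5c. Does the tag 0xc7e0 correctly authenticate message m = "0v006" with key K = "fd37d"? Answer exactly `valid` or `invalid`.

Key "fd37d" = 66 64 33 37 64 is 5 bytes ≤ B = 7; zero-pad to 7 bytes: K' = 66 64 33 37 64 00 00.
K' ⊕ ipad = 50 52 05 01 52 36 36; K' ⊕ opad = 3a 38 6f 6b 38 5c 5c.
Inner hash: sum = 80+82+5+1+82+54+54+48+118+48+48+54 = 674 → 02 a2.
Outer hash (recomputed tag): sum = 58+56+111+107+56+92+92+2+162 = 736 → 02 e0.
Recomputed tag = 02e0; claimed = c7e0 → mismatch.

invalid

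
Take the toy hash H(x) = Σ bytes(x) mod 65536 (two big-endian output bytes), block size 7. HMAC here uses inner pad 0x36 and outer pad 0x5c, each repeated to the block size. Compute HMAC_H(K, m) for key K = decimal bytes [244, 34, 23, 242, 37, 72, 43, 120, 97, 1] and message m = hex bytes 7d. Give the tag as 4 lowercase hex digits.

0361

Key decimal bytes [244, 34, 23, 242, 37, 72, 43, 120, 97, 1] = f4 22 17 f2 25 48 2b 78 61 01 is 10 bytes > B = 7, so hash it first: H(key) = 03 91, then zero-pad to 7 bytes: K' = 03 91 00 00 00 00 00.
K' ⊕ ipad = 35 a7 36 36 36 36 36.  K' ⊕ opad = 5f cd 5c 5c 5c 5c 5c.
Inner input = (K'⊕ipad) ∥ m = 35 a7 36 36 36 36 36 ∥ 7d.
Inner hash: sum = 53+167+54+54+54+54+54+125 = 615 → 02 67.
Outer input = (K'⊕opad) ∥ inner = 5f cd 5c 5c 5c 5c 5c ∥ 02 67.
Outer hash (tag): sum = 95+205+92+92+92+92+92+2+103 = 865 → 03 61.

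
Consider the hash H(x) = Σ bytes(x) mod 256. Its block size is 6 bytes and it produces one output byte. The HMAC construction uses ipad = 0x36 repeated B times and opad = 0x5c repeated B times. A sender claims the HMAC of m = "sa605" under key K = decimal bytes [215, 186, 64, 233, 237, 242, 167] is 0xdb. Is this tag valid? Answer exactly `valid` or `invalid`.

Key decimal bytes [215, 186, 64, 233, 237, 242, 167] = d7 ba 40 e9 ed f2 a7 is 7 bytes > B = 6, so hash it first: H(key) = 40, then zero-pad to 6 bytes: K' = 40 00 00 00 00 00.
K' ⊕ ipad = 76 36 36 36 36 36; K' ⊕ opad = 1c 5c 5c 5c 5c 5c.
Inner hash: sum = 118+54+54+54+54+54+115+97+54+48+53 = 755; mod 256 = 243 → f3.
Outer hash (recomputed tag): sum = 28+92+92+92+92+92+243 = 731; mod 256 = 219 → db.
Recomputed tag = db; claimed = db → match.

valid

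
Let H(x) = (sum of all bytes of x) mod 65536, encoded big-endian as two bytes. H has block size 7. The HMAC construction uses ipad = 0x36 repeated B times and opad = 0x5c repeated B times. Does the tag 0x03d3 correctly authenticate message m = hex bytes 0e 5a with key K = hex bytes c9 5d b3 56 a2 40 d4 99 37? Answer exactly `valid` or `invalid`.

Key hex bytes c9 5d b3 56 a2 40 d4 99 37 is 9 bytes > B = 7, so hash it first: H(key) = 04 b5, then zero-pad to 7 bytes: K' = 04 b5 00 00 00 00 00.
K' ⊕ ipad = 32 83 36 36 36 36 36; K' ⊕ opad = 58 e9 5c 5c 5c 5c 5c.
Inner hash: sum = 50+131+54+54+54+54+54+14+90 = 555 → 02 2b.
Outer hash (recomputed tag): sum = 88+233+92+92+92+92+92+2+43 = 826 → 03 3a.
Recomputed tag = 033a; claimed = 03d3 → mismatch.

invalid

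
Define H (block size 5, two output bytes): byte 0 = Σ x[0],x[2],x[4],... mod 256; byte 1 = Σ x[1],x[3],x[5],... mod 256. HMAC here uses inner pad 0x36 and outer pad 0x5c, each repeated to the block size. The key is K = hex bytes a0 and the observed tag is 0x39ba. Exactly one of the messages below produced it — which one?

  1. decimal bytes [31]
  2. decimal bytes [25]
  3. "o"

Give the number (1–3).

2

Key hex bytes a0 is 1 byte ≤ B = 5; zero-pad to 5 bytes: K' = a0 00 00 00 00.
K' ⊕ ipad = 96 36 36 36 36; K' ⊕ opad = fc 5c 5c 5c 5c.
m1: inner = H(96 36 36 36 36 1f) = 02 8b; tag = H(fc 5c 5c 5c 5c 02 8b) = 3fba
m2: inner = H(96 36 36 36 36 19) = 02 85; tag = H(fc 5c 5c 5c 5c 02 85) = 39ba ← matches
m3: inner = H(96 36 36 36 36 6f) = 02 db; tag = H(fc 5c 5c 5c 5c 02 db) = 8fba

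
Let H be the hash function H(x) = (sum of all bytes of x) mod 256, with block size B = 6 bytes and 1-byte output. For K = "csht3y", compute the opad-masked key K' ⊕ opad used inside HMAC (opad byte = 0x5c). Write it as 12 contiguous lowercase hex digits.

Key "csht3y" = 63 73 68 74 33 79 is exactly B = 6 bytes: K' = 63 73 68 74 33 79.
XOR each byte with 0x5c: 63⊕5c=3f, 73⊕5c=2f, 68⊕5c=34, 74⊕5c=28, 33⊕5c=6f, 79⊕5c=25.

3f2f34286f25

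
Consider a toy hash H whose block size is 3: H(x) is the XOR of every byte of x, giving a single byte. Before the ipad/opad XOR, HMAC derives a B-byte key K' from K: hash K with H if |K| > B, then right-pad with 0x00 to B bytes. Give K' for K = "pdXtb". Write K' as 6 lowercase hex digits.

5a0000

|K| = 5 > B = 3, so first hash the key.
H(K): XOR 70⊕64⊕58⊕74⊕62 = 5a.
Zero-pad H(K) = 5a to 3 bytes: K' = 5a 00 00.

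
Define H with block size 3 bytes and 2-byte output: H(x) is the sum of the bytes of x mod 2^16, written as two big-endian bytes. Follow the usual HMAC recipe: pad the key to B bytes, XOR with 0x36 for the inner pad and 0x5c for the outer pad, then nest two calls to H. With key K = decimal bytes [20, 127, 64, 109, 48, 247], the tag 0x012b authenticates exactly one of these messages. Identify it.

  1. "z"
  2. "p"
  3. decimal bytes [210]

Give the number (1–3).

1

Key decimal bytes [20, 127, 64, 109, 48, 247] = 14 7f 40 6d 30 f7 is 6 bytes > B = 3, so hash it first: H(key) = 02 67, then zero-pad to 3 bytes: K' = 02 67 00.
K' ⊕ ipad = 34 51 36; K' ⊕ opad = 5e 3b 5c.
m1: inner = H(34 51 36 7a) = 01 35; tag = H(5e 3b 5c 01 35) = 012b ← matches
m2: inner = H(34 51 36 70) = 01 2b; tag = H(5e 3b 5c 01 2b) = 0121
m3: inner = H(34 51 36 d2) = 01 8d; tag = H(5e 3b 5c 01 8d) = 0183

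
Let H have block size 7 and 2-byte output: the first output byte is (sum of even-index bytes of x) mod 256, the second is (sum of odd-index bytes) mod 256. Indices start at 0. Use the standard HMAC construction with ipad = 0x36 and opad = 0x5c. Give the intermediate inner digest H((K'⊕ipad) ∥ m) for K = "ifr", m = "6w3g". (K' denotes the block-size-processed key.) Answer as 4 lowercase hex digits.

Key "ifr" = 69 66 72 is 3 bytes ≤ B = 7; zero-pad to 7 bytes: K' = 69 66 72 00 00 00 00.
K' ⊕ ipad = 5f 50 44 36 36 36 36.
Inner input = 5f 50 44 36 36 36 36 ∥ 36 77 33 67.
Inner hash: even-index sum = 493 mod 256 = 237; odd-index sum = 293 mod 256 = 37 → ed 25.

ed25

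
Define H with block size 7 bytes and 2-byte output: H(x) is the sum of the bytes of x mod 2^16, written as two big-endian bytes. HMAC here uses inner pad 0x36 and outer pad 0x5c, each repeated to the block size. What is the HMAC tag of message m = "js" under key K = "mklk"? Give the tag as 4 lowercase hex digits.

Key "mklk" = 6d 6b 6c 6b is 4 bytes ≤ B = 7; zero-pad to 7 bytes: K' = 6d 6b 6c 6b 00 00 00.
K' ⊕ ipad = 5b 5d 5a 5d 36 36 36.  K' ⊕ opad = 31 37 30 37 5c 5c 5c.
Inner input = (K'⊕ipad) ∥ m = 5b 5d 5a 5d 36 36 36 ∥ 6a 73.
Inner hash: sum = 91+93+90+93+54+54+54+106+115 = 750 → 02 ee.
Outer input = (K'⊕opad) ∥ inner = 31 37 30 37 5c 5c 5c ∥ 02 ee.
Outer hash (tag): sum = 49+55+48+55+92+92+92+2+238 = 723 → 02 d3.

02d3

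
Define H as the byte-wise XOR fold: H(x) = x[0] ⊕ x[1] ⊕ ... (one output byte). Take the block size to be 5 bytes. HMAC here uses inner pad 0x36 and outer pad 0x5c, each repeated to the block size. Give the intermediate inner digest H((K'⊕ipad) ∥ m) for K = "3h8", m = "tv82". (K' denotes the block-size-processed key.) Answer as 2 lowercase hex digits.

5d

Key "3h8" = 33 68 38 is 3 bytes ≤ B = 5; zero-pad to 5 bytes: K' = 33 68 38 00 00.
K' ⊕ ipad = 05 5e 0e 36 36.
Inner input = 05 5e 0e 36 36 ∥ 74 76 38 32.
Inner hash: XOR 05⊕5e⊕0e⊕36⊕36⊕74⊕76⊕38⊕32 = 5d.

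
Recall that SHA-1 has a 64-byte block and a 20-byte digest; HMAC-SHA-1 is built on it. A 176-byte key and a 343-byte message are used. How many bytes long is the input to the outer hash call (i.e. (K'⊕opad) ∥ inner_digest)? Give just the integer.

Key is 176 > 64 bytes, so it is hashed to 20 bytes then zero-padded to 64: |K'| = 64.
Outer input = (K'⊕opad) ∥ H(inner) → 64 + 20 = 84 bytes.

84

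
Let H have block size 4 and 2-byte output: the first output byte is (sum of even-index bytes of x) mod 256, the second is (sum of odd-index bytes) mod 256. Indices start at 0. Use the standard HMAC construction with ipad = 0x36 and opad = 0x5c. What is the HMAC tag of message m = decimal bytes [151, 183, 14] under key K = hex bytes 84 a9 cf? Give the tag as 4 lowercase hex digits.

Key hex bytes 84 a9 cf is 3 bytes ≤ B = 4; zero-pad to 4 bytes: K' = 84 a9 cf 00.
K' ⊕ ipad = b2 9f f9 36.  K' ⊕ opad = d8 f5 93 5c.
Inner input = (K'⊕ipad) ∥ m = b2 9f f9 36 ∥ 97 b7 0e.
Inner hash: even-index sum = 592 mod 256 = 80; odd-index sum = 396 mod 256 = 140 → 50 8c.
Outer input = (K'⊕opad) ∥ inner = d8 f5 93 5c ∥ 50 8c.
Outer hash (tag): even-index sum = 443 mod 256 = 187; odd-index sum = 477 mod 256 = 221 → bb dd.

bbdd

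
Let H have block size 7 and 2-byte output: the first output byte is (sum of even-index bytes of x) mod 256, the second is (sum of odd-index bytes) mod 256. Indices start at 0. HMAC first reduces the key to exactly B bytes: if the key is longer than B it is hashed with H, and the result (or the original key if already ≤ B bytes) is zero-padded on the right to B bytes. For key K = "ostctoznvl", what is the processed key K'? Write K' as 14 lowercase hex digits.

471f0000000000

|K| = 10 > B = 7, so first hash the key.
H(K): even-index sum = 583 mod 256 = 71; odd-index sum = 543 mod 256 = 31 → 47 1f.
Zero-pad H(K) = 47 1f to 7 bytes: K' = 47 1f 00 00 00 00 00.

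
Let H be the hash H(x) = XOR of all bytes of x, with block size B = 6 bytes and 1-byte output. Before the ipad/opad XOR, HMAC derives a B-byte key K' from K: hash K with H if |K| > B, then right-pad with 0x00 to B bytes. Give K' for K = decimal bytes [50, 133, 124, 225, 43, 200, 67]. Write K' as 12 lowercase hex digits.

|K| = 7 > B = 6, so first hash the key.
H(K): XOR 32⊕85⊕7c⊕e1⊕2b⊕c8⊕43 = 8a.
Zero-pad H(K) = 8a to 6 bytes: K' = 8a 00 00 00 00 00.

8a0000000000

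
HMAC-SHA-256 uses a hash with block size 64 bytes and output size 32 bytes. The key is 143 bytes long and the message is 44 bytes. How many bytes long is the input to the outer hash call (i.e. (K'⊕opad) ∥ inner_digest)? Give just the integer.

96

Key is 143 > 64 bytes, so it is hashed to 32 bytes then zero-padded to 64: |K'| = 64.
Outer input = (K'⊕opad) ∥ H(inner) → 64 + 32 = 96 bytes.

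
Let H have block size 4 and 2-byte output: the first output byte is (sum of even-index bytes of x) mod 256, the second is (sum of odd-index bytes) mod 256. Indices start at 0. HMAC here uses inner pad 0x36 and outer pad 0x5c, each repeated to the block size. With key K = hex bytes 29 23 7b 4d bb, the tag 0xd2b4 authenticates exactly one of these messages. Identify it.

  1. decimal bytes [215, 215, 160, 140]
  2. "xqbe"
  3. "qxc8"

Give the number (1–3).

3

Key hex bytes 29 23 7b 4d bb is 5 bytes > B = 4, so hash it first: H(key) = 5f 70, then zero-pad to 4 bytes: K' = 5f 70 00 00.
K' ⊕ ipad = 69 46 36 36; K' ⊕ opad = 03 2c 5c 5c.
m1: inner = H(69 46 36 36 d7 d7 a0 8c) = 16 df; tag = H(03 2c 5c 5c 16 df) = 7567
m2: inner = H(69 46 36 36 78 71 62 65) = 79 52; tag = H(03 2c 5c 5c 79 52) = d8da
m3: inner = H(69 46 36 36 71 78 63 38) = 73 2c; tag = H(03 2c 5c 5c 73 2c) = d2b4 ← matches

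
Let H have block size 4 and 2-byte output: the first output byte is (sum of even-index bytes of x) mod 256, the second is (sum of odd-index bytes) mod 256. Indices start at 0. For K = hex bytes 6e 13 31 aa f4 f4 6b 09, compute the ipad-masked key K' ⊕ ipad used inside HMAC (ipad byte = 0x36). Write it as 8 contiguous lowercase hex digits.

Key hex bytes 6e 13 31 aa f4 f4 6b 09 is 8 bytes > B = 4, so hash it first: H(key) = fe ba, then zero-pad to 4 bytes: K' = fe ba 00 00.
XOR each byte with 0x36: fe⊕36=c8, ba⊕36=8c, 00⊕36=36, 00⊕36=36.

c88c3636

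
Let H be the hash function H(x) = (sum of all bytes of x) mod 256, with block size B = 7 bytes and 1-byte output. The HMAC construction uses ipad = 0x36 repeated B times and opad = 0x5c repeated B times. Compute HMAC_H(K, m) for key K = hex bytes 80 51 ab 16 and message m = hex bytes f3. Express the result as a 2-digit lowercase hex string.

Key hex bytes 80 51 ab 16 is 4 bytes ≤ B = 7; zero-pad to 7 bytes: K' = 80 51 ab 16 00 00 00.
K' ⊕ ipad = b6 67 9d 20 36 36 36.  K' ⊕ opad = dc 0d f7 4a 5c 5c 5c.
Inner input = (K'⊕ipad) ∥ m = b6 67 9d 20 36 36 36 ∥ f3.
Inner hash: sum = 182+103+157+32+54+54+54+243 = 879; mod 256 = 111 → 6f.
Outer input = (K'⊕opad) ∥ inner = dc 0d f7 4a 5c 5c 5c ∥ 6f.
Outer hash (tag): sum = 220+13+247+74+92+92+92+111 = 941; mod 256 = 173 → ad.

ad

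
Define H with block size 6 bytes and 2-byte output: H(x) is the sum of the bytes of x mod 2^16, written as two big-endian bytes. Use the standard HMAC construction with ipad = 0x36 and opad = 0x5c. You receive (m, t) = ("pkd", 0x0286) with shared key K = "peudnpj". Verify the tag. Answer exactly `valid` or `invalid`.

valid

Key "peudnpj" = 70 65 75 64 6e 70 6a is 7 bytes > B = 6, so hash it first: H(key) = 02 f6, then zero-pad to 6 bytes: K' = 02 f6 00 00 00 00.
K' ⊕ ipad = 34 c0 36 36 36 36; K' ⊕ opad = 5e aa 5c 5c 5c 5c.
Inner hash: sum = 52+192+54+54+54+54+112+107+100 = 779 → 03 0b.
Outer hash (recomputed tag): sum = 94+170+92+92+92+92+3+11 = 646 → 02 86.
Recomputed tag = 0286; claimed = 0286 → match.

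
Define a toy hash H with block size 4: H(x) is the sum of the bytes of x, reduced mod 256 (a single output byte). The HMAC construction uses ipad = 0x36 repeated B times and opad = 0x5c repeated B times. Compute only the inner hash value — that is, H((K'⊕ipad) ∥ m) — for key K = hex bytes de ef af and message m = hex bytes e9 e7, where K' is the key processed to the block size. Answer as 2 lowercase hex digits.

Key hex bytes de ef af is 3 bytes ≤ B = 4; zero-pad to 4 bytes: K' = de ef af 00.
K' ⊕ ipad = e8 d9 99 36.
Inner input = e8 d9 99 36 ∥ e9 e7.
Inner hash: sum = 232+217+153+54+233+231 = 1120; mod 256 = 96 → 60.

60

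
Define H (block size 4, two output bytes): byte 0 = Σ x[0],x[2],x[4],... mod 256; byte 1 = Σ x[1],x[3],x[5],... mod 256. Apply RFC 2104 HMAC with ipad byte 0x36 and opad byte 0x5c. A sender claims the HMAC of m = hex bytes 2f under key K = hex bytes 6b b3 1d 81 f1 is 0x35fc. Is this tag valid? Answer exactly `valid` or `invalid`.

valid

Key hex bytes 6b b3 1d 81 f1 is 5 bytes > B = 4, so hash it first: H(key) = 79 34, then zero-pad to 4 bytes: K' = 79 34 00 00.
K' ⊕ ipad = 4f 02 36 36; K' ⊕ opad = 25 68 5c 5c.
Inner hash: even-index sum = 180 mod 256 = 180; odd-index sum = 56 mod 256 = 56 → b4 38.
Outer hash (recomputed tag): even-index sum = 309 mod 256 = 53; odd-index sum = 252 mod 256 = 252 → 35 fc.
Recomputed tag = 35fc; claimed = 35fc → match.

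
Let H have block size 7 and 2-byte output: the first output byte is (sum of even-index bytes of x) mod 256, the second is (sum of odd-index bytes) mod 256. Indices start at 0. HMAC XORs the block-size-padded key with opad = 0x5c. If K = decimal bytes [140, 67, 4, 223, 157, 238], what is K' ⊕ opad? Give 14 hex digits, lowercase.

Key decimal bytes [140, 67, 4, 223, 157, 238] = 8c 43 04 df 9d ee is 6 bytes ≤ B = 7; zero-pad to 7 bytes: K' = 8c 43 04 df 9d ee 00.
XOR each byte with 0x5c: 8c⊕5c=d0, 43⊕5c=1f, 04⊕5c=58, df⊕5c=83, 9d⊕5c=c1, ee⊕5c=b2, 00⊕5c=5c.

d01f5883c1b25c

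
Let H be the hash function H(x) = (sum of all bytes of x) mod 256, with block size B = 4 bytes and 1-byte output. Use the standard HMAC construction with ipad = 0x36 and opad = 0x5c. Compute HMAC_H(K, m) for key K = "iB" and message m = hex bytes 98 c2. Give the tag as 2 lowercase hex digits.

Key "iB" = 69 42 is 2 bytes ≤ B = 4; zero-pad to 4 bytes: K' = 69 42 00 00.
K' ⊕ ipad = 5f 74 36 36.  K' ⊕ opad = 35 1e 5c 5c.
Inner input = (K'⊕ipad) ∥ m = 5f 74 36 36 ∥ 98 c2.
Inner hash: sum = 95+116+54+54+152+194 = 665; mod 256 = 153 → 99.
Outer input = (K'⊕opad) ∥ inner = 35 1e 5c 5c ∥ 99.
Outer hash (tag): sum = 53+30+92+92+153 = 420; mod 256 = 164 → a4.

a4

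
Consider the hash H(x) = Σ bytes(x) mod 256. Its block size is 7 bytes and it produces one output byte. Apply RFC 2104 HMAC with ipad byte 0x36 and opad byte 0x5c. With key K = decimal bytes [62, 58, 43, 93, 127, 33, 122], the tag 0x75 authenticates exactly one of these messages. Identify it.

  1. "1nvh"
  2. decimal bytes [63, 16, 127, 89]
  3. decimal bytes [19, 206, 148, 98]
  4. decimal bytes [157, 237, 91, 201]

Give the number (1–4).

2

Key decimal bytes [62, 58, 43, 93, 127, 33, 122] = 3e 3a 2b 5d 7f 21 7a is exactly B = 7 bytes: K' = 3e 3a 2b 5d 7f 21 7a.
K' ⊕ ipad = 08 0c 1d 6b 49 17 4c; K' ⊕ opad = 62 66 77 01 23 7d 26.
m1: inner = H(08 0c 1d 6b 49 17 4c 31 6e 76 68) = c5; tag = H(62 66 77 01 23 7d 26 c5) = cb
m2: inner = H(08 0c 1d 6b 49 17 4c 3f 10 7f 59) = 6f; tag = H(62 66 77 01 23 7d 26 6f) = 75 ← matches
m3: inner = H(08 0c 1d 6b 49 17 4c 13 ce 94 62) = 1f; tag = H(62 66 77 01 23 7d 26 1f) = 25
m4: inner = H(08 0c 1d 6b 49 17 4c 9d ed 5b c9) = f6; tag = H(62 66 77 01 23 7d 26 f6) = fc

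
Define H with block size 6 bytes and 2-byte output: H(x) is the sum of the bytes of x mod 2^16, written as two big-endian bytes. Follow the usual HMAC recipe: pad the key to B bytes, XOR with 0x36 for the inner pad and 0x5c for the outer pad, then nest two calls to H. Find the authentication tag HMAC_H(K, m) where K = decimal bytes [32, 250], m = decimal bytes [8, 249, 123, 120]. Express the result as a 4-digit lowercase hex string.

Key decimal bytes [32, 250] = 20 fa is 2 bytes ≤ B = 6; zero-pad to 6 bytes: K' = 20 fa 00 00 00 00.
K' ⊕ ipad = 16 cc 36 36 36 36.  K' ⊕ opad = 7c a6 5c 5c 5c 5c.
Inner input = (K'⊕ipad) ∥ m = 16 cc 36 36 36 36 ∥ 08 f9 7b 78.
Inner hash: sum = 22+204+54+54+54+54+8+249+123+120 = 942 → 03 ae.
Outer input = (K'⊕opad) ∥ inner = 7c a6 5c 5c 5c 5c ∥ 03 ae.
Outer hash (tag): sum = 124+166+92+92+92+92+3+174 = 835 → 03 43.

0343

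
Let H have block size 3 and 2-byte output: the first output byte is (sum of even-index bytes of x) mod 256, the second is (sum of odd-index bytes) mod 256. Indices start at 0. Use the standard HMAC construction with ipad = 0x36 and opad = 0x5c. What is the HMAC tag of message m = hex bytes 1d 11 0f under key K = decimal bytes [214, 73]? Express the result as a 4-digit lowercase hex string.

Key decimal bytes [214, 73] = d6 49 is 2 bytes ≤ B = 3; zero-pad to 3 bytes: K' = d6 49 00.
K' ⊕ ipad = e0 7f 36.  K' ⊕ opad = 8a 15 5c.
Inner input = (K'⊕ipad) ∥ m = e0 7f 36 ∥ 1d 11 0f.
Inner hash: even-index sum = 295 mod 256 = 39; odd-index sum = 171 mod 256 = 171 → 27 ab.
Outer input = (K'⊕opad) ∥ inner = 8a 15 5c ∥ 27 ab.
Outer hash (tag): even-index sum = 401 mod 256 = 145; odd-index sum = 60 mod 256 = 60 → 91 3c.

913c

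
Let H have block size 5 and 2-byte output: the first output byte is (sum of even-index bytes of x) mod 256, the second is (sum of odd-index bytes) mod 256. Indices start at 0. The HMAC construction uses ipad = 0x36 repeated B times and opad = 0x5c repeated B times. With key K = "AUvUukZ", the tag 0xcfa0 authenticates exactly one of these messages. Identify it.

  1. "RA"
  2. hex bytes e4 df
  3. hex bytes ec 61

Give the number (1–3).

2

Key "AUvUukZ" = 41 55 76 55 75 6b 5a is 7 bytes > B = 5, so hash it first: H(key) = 86 15, then zero-pad to 5 bytes: K' = 86 15 00 00 00.
K' ⊕ ipad = b0 23 36 36 36; K' ⊕ opad = da 49 5c 5c 5c.
m1: inner = H(b0 23 36 36 36 52 41) = 5d ab; tag = H(da 49 5c 5c 5c 5d ab) = 3d02
m2: inner = H(b0 23 36 36 36 e4 df) = fb 3d; tag = H(da 49 5c 5c 5c fb 3d) = cfa0 ← matches
m3: inner = H(b0 23 36 36 36 ec 61) = 7d 45; tag = H(da 49 5c 5c 5c 7d 45) = d722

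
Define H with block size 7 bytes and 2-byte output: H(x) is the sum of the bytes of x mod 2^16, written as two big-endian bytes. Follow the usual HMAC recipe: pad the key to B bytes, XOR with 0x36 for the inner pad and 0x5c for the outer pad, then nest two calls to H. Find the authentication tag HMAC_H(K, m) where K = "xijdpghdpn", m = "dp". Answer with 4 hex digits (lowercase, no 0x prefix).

02ac

Key "xijdpghdpn" = 78 69 6a 64 70 67 68 64 70 6e is 10 bytes > B = 7, so hash it first: H(key) = 04 30, then zero-pad to 7 bytes: K' = 04 30 00 00 00 00 00.
K' ⊕ ipad = 32 06 36 36 36 36 36.  K' ⊕ opad = 58 6c 5c 5c 5c 5c 5c.
Inner input = (K'⊕ipad) ∥ m = 32 06 36 36 36 36 36 ∥ 64 70.
Inner hash: sum = 50+6+54+54+54+54+54+100+112 = 538 → 02 1a.
Outer input = (K'⊕opad) ∥ inner = 58 6c 5c 5c 5c 5c 5c ∥ 02 1a.
Outer hash (tag): sum = 88+108+92+92+92+92+92+2+26 = 684 → 02 ac.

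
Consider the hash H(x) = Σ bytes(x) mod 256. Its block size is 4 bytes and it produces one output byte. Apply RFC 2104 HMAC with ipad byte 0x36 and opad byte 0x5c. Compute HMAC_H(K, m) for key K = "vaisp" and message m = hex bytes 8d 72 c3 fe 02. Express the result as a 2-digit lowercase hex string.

Key "vaisp" = 76 61 69 73 70 is 5 bytes > B = 4, so hash it first: H(key) = 23, then zero-pad to 4 bytes: K' = 23 00 00 00.
K' ⊕ ipad = 15 36 36 36.  K' ⊕ opad = 7f 5c 5c 5c.
Inner input = (K'⊕ipad) ∥ m = 15 36 36 36 ∥ 8d 72 c3 fe 02.
Inner hash: sum = 21+54+54+54+141+114+195+254+2 = 889; mod 256 = 121 → 79.
Outer input = (K'⊕opad) ∥ inner = 7f 5c 5c 5c ∥ 79.
Outer hash (tag): sum = 127+92+92+92+121 = 524; mod 256 = 12 → 0c.

0c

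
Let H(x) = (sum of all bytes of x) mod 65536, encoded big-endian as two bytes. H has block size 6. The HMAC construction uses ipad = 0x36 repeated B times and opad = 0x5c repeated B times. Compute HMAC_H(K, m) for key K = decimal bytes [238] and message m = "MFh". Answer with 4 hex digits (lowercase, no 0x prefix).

Key decimal bytes [238] = ee is 1 byte ≤ B = 6; zero-pad to 6 bytes: K' = ee 00 00 00 00 00.
K' ⊕ ipad = d8 36 36 36 36 36.  K' ⊕ opad = b2 5c 5c 5c 5c 5c.
Inner input = (K'⊕ipad) ∥ m = d8 36 36 36 36 36 ∥ 4d 46 68.
Inner hash: sum = 216+54+54+54+54+54+77+70+104 = 737 → 02 e1.
Outer input = (K'⊕opad) ∥ inner = b2 5c 5c 5c 5c 5c ∥ 02 e1.
Outer hash (tag): sum = 178+92+92+92+92+92+2+225 = 865 → 03 61.

0361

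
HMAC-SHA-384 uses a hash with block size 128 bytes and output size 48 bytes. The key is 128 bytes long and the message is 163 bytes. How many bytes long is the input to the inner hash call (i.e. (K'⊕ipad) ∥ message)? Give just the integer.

291

Key is 128 ≤ 128 bytes, zero-padded: |K'| = 128.
Inner input = (K'⊕ipad) ∥ m → 128 + 163 = 291 bytes.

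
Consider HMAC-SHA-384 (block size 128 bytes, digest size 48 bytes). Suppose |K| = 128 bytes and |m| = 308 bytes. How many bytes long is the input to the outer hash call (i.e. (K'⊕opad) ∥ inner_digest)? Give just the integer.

176

Key is 128 ≤ 128 bytes, zero-padded: |K'| = 128.
Outer input = (K'⊕opad) ∥ H(inner) → 128 + 48 = 176 bytes.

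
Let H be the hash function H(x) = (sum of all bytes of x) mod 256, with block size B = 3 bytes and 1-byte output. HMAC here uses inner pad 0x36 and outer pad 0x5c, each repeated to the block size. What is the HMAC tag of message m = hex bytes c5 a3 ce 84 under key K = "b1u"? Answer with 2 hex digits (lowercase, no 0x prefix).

2c

Key "b1u" = 62 31 75 is exactly B = 3 bytes: K' = 62 31 75.
K' ⊕ ipad = 54 07 43.  K' ⊕ opad = 3e 6d 29.
Inner input = (K'⊕ipad) ∥ m = 54 07 43 ∥ c5 a3 ce 84.
Inner hash: sum = 84+7+67+197+163+206+132 = 856; mod 256 = 88 → 58.
Outer input = (K'⊕opad) ∥ inner = 3e 6d 29 ∥ 58.
Outer hash (tag): sum = 62+109+41+88 = 300; mod 256 = 44 → 2c.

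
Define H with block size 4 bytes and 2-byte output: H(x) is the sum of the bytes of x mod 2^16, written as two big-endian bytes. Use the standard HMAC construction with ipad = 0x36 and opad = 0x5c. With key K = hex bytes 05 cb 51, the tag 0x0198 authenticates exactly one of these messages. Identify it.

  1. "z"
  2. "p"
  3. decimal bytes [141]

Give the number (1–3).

Key hex bytes 05 cb 51 is 3 bytes ≤ B = 4; zero-pad to 4 bytes: K' = 05 cb 51 00.
K' ⊕ ipad = 33 fd 67 36; K' ⊕ opad = 59 97 0d 5c.
m1: inner = H(33 fd 67 36 7a) = 02 47; tag = H(59 97 0d 5c 02 47) = 01a2
m2: inner = H(33 fd 67 36 70) = 02 3d; tag = H(59 97 0d 5c 02 3d) = 0198 ← matches
m3: inner = H(33 fd 67 36 8d) = 02 5a; tag = H(59 97 0d 5c 02 5a) = 01b5

2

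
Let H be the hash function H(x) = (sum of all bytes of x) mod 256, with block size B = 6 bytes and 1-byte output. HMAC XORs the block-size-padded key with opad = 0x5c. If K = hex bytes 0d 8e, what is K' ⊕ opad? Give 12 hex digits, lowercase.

Key hex bytes 0d 8e is 2 bytes ≤ B = 6; zero-pad to 6 bytes: K' = 0d 8e 00 00 00 00.
XOR each byte with 0x5c: 0d⊕5c=51, 8e⊕5c=d2, 00⊕5c=5c, 00⊕5c=5c, 00⊕5c=5c, 00⊕5c=5c.

51d25c5c5c5c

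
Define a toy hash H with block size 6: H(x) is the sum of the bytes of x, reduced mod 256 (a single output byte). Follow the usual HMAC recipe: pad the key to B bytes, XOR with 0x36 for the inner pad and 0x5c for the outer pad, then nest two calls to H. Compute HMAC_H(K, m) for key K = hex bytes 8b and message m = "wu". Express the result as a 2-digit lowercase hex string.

Key hex bytes 8b is 1 byte ≤ B = 6; zero-pad to 6 bytes: K' = 8b 00 00 00 00 00.
K' ⊕ ipad = bd 36 36 36 36 36.  K' ⊕ opad = d7 5c 5c 5c 5c 5c.
Inner input = (K'⊕ipad) ∥ m = bd 36 36 36 36 36 ∥ 77 75.
Inner hash: sum = 189+54+54+54+54+54+119+117 = 695; mod 256 = 183 → b7.
Outer input = (K'⊕opad) ∥ inner = d7 5c 5c 5c 5c 5c ∥ b7.
Outer hash (tag): sum = 215+92+92+92+92+92+183 = 858; mod 256 = 90 → 5a.

5a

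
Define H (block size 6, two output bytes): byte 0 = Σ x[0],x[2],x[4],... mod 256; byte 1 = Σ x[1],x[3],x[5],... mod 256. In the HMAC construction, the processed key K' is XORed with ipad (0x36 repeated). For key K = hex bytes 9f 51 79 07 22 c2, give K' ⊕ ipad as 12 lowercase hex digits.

Key hex bytes 9f 51 79 07 22 c2 is exactly B = 6 bytes: K' = 9f 51 79 07 22 c2.
XOR each byte with 0x36: 9f⊕36=a9, 51⊕36=67, 79⊕36=4f, 07⊕36=31, 22⊕36=14, c2⊕36=f4.

a9674f3114f4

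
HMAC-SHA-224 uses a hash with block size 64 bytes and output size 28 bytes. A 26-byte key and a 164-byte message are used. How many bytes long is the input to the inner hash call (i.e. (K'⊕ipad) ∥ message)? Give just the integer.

228

Key is 26 ≤ 64 bytes, zero-padded: |K'| = 64.
Inner input = (K'⊕ipad) ∥ m → 64 + 164 = 228 bytes.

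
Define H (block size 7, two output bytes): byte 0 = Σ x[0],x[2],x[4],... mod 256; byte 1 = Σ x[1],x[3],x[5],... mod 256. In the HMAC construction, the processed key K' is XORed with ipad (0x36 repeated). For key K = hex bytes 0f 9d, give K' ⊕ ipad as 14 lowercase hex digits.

Key hex bytes 0f 9d is 2 bytes ≤ B = 7; zero-pad to 7 bytes: K' = 0f 9d 00 00 00 00 00.
XOR each byte with 0x36: 0f⊕36=39, 9d⊕36=ab, 00⊕36=36, 00⊕36=36, 00⊕36=36, 00⊕36=36, 00⊕36=36.

39ab3636363636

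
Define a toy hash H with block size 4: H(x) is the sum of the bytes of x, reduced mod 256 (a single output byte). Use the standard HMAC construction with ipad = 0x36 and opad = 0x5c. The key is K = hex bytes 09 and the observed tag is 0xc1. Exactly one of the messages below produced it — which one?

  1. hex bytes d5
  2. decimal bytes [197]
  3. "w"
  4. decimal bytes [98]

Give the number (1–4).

3

Key hex bytes 09 is 1 byte ≤ B = 4; zero-pad to 4 bytes: K' = 09 00 00 00.
K' ⊕ ipad = 3f 36 36 36; K' ⊕ opad = 55 5c 5c 5c.
m1: inner = H(3f 36 36 36 d5) = b6; tag = H(55 5c 5c 5c b6) = 1f
m2: inner = H(3f 36 36 36 c5) = a6; tag = H(55 5c 5c 5c a6) = 0f
m3: inner = H(3f 36 36 36 77) = 58; tag = H(55 5c 5c 5c 58) = c1 ← matches
m4: inner = H(3f 36 36 36 62) = 43; tag = H(55 5c 5c 5c 43) = ac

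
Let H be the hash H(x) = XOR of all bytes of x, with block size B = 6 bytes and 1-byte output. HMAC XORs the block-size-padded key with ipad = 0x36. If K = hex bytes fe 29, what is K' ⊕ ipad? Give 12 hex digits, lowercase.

c81f36363636

Key hex bytes fe 29 is 2 bytes ≤ B = 6; zero-pad to 6 bytes: K' = fe 29 00 00 00 00.
XOR each byte with 0x36: fe⊕36=c8, 29⊕36=1f, 00⊕36=36, 00⊕36=36, 00⊕36=36, 00⊕36=36.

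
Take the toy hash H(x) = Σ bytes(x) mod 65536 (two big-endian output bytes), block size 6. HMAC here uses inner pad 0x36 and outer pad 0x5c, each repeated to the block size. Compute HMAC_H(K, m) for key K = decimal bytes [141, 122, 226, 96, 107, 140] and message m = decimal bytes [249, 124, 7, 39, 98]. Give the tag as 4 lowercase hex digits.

Key decimal bytes [141, 122, 226, 96, 107, 140] = 8d 7a e2 60 6b 8c is exactly B = 6 bytes: K' = 8d 7a e2 60 6b 8c.
K' ⊕ ipad = bb 4c d4 56 5d ba.  K' ⊕ opad = d1 26 be 3c 37 d0.
Inner input = (K'⊕ipad) ∥ m = bb 4c d4 56 5d ba ∥ f9 7c 07 27 62.
Inner hash: sum = 187+76+212+86+93+186+249+124+7+39+98 = 1357 → 05 4d.
Outer input = (K'⊕opad) ∥ inner = d1 26 be 3c 37 d0 ∥ 05 4d.
Outer hash (tag): sum = 209+38+190+60+55+208+5+77 = 842 → 03 4a.

034a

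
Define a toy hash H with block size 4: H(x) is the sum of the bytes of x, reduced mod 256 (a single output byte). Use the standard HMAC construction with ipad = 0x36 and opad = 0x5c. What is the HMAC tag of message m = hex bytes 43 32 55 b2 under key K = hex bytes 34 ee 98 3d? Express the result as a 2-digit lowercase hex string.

4e

Key hex bytes 34 ee 98 3d is exactly B = 4 bytes: K' = 34 ee 98 3d.
K' ⊕ ipad = 02 d8 ae 0b.  K' ⊕ opad = 68 b2 c4 61.
Inner input = (K'⊕ipad) ∥ m = 02 d8 ae 0b ∥ 43 32 55 b2.
Inner hash: sum = 2+216+174+11+67+50+85+178 = 783; mod 256 = 15 → 0f.
Outer input = (K'⊕opad) ∥ inner = 68 b2 c4 61 ∥ 0f.
Outer hash (tag): sum = 104+178+196+97+15 = 590; mod 256 = 78 → 4e.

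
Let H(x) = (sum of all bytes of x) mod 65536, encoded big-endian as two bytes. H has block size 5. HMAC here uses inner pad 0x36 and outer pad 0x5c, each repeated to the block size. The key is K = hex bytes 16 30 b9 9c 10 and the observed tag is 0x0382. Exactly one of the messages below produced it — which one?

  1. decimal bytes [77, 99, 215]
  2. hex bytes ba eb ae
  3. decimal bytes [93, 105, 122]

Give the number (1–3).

Key hex bytes 16 30 b9 9c 10 is exactly B = 5 bytes: K' = 16 30 b9 9c 10.
K' ⊕ ipad = 20 06 8f aa 26; K' ⊕ opad = 4a 6c e5 c0 4c.
m1: inner = H(20 06 8f aa 26 4d 63 d7) = 03 0c; tag = H(4a 6c e5 c0 4c 03 0c) = 02b6
m2: inner = H(20 06 8f aa 26 ba eb ae) = 03 d8; tag = H(4a 6c e5 c0 4c 03 d8) = 0382 ← matches
m3: inner = H(20 06 8f aa 26 5d 69 7a) = 02 c5; tag = H(4a 6c e5 c0 4c 02 c5) = 036e

2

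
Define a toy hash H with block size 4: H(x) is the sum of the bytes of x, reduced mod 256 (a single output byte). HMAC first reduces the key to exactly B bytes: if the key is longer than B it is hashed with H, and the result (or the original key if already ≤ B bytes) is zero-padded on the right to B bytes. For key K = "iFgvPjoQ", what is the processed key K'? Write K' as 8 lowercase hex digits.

06000000

|K| = 8 > B = 4, so first hash the key.
H(K): sum = 105+70+103+118+80+106+111+81 = 774; mod 256 = 6 → 06.
Zero-pad H(K) = 06 to 4 bytes: K' = 06 00 00 00.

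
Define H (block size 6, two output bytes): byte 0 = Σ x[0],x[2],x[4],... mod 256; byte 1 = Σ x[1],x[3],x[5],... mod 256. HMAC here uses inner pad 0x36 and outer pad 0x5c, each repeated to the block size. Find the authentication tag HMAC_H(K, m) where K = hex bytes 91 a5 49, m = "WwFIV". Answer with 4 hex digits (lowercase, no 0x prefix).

8d70

Key hex bytes 91 a5 49 is 3 bytes ≤ B = 6; zero-pad to 6 bytes: K' = 91 a5 49 00 00 00.
K' ⊕ ipad = a7 93 7f 36 36 36.  K' ⊕ opad = cd f9 15 5c 5c 5c.
Inner input = (K'⊕ipad) ∥ m = a7 93 7f 36 36 36 ∥ 57 77 46 49 56.
Inner hash: even-index sum = 591 mod 256 = 79; odd-index sum = 447 mod 256 = 191 → 4f bf.
Outer input = (K'⊕opad) ∥ inner = cd f9 15 5c 5c 5c ∥ 4f bf.
Outer hash (tag): even-index sum = 397 mod 256 = 141; odd-index sum = 624 mod 256 = 112 → 8d 70.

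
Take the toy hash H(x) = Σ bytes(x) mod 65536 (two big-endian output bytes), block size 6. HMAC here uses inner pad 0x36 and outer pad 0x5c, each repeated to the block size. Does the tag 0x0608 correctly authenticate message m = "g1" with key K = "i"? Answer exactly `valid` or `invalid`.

Key "i" = 69 is 1 byte ≤ B = 6; zero-pad to 6 bytes: K' = 69 00 00 00 00 00.
K' ⊕ ipad = 5f 36 36 36 36 36; K' ⊕ opad = 35 5c 5c 5c 5c 5c.
Inner hash: sum = 95+54+54+54+54+54+103+49 = 517 → 02 05.
Outer hash (recomputed tag): sum = 53+92+92+92+92+92+2+5 = 520 → 02 08.
Recomputed tag = 0208; claimed = 0608 → mismatch.

invalid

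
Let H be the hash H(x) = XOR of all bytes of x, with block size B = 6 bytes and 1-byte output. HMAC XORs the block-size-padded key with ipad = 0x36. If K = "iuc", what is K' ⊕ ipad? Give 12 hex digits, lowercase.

5f4355363636

Key "iuc" = 69 75 63 is 3 bytes ≤ B = 6; zero-pad to 6 bytes: K' = 69 75 63 00 00 00.
XOR each byte with 0x36: 69⊕36=5f, 75⊕36=43, 63⊕36=55, 00⊕36=36, 00⊕36=36, 00⊕36=36.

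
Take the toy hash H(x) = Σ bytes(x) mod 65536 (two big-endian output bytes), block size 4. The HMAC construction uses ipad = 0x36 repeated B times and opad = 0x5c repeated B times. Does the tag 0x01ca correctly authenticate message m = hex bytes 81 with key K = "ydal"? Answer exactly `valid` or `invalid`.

Key "ydal" = 79 64 61 6c is exactly B = 4 bytes: K' = 79 64 61 6c.
K' ⊕ ipad = 4f 52 57 5a; K' ⊕ opad = 25 38 3d 30.
Inner hash: sum = 79+82+87+90+129 = 467 → 01 d3.
Outer hash (recomputed tag): sum = 37+56+61+48+1+211 = 414 → 01 9e.
Recomputed tag = 019e; claimed = 01ca → mismatch.

invalid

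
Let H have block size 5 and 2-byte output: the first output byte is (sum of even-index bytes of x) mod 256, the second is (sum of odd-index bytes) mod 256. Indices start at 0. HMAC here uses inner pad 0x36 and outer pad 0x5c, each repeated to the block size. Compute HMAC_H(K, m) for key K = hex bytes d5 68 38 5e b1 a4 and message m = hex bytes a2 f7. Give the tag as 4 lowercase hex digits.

Key hex bytes d5 68 38 5e b1 a4 is 6 bytes > B = 5, so hash it first: H(key) = be 6a, then zero-pad to 5 bytes: K' = be 6a 00 00 00.
K' ⊕ ipad = 88 5c 36 36 36.  K' ⊕ opad = e2 36 5c 5c 5c.
Inner input = (K'⊕ipad) ∥ m = 88 5c 36 36 36 ∥ a2 f7.
Inner hash: even-index sum = 491 mod 256 = 235; odd-index sum = 308 mod 256 = 52 → eb 34.
Outer input = (K'⊕opad) ∥ inner = e2 36 5c 5c 5c ∥ eb 34.
Outer hash (tag): even-index sum = 462 mod 256 = 206; odd-index sum = 381 mod 256 = 125 → ce 7d.

ce7d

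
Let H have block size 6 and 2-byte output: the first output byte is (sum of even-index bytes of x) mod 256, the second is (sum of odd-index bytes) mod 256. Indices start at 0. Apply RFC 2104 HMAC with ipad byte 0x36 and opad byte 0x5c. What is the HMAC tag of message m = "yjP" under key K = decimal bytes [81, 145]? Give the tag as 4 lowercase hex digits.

Key decimal bytes [81, 145] = 51 91 is 2 bytes ≤ B = 6; zero-pad to 6 bytes: K' = 51 91 00 00 00 00.
K' ⊕ ipad = 67 a7 36 36 36 36.  K' ⊕ opad = 0d cd 5c 5c 5c 5c.
Inner input = (K'⊕ipad) ∥ m = 67 a7 36 36 36 36 ∥ 79 6a 50.
Inner hash: even-index sum = 412 mod 256 = 156; odd-index sum = 381 mod 256 = 125 → 9c 7d.
Outer input = (K'⊕opad) ∥ inner = 0d cd 5c 5c 5c 5c ∥ 9c 7d.
Outer hash (tag): even-index sum = 353 mod 256 = 97; odd-index sum = 514 mod 256 = 2 → 61 02.

6102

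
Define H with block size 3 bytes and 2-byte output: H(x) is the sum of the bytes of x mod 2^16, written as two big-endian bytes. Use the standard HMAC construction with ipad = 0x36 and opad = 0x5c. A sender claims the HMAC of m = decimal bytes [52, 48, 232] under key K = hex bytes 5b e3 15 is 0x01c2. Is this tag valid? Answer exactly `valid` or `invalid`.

Key hex bytes 5b e3 15 is exactly B = 3 bytes: K' = 5b e3 15.
K' ⊕ ipad = 6d d5 23; K' ⊕ opad = 07 bf 49.
Inner hash: sum = 109+213+35+52+48+232 = 689 → 02 b1.
Outer hash (recomputed tag): sum = 7+191+73+2+177 = 450 → 01 c2.
Recomputed tag = 01c2; claimed = 01c2 → match.

valid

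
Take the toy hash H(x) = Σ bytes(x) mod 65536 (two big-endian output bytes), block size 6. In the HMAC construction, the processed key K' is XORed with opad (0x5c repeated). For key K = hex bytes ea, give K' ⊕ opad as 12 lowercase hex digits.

Key hex bytes ea is 1 byte ≤ B = 6; zero-pad to 6 bytes: K' = ea 00 00 00 00 00.
XOR each byte with 0x5c: ea⊕5c=b6, 00⊕5c=5c, 00⊕5c=5c, 00⊕5c=5c, 00⊕5c=5c, 00⊕5c=5c.

b65c5c5c5c5c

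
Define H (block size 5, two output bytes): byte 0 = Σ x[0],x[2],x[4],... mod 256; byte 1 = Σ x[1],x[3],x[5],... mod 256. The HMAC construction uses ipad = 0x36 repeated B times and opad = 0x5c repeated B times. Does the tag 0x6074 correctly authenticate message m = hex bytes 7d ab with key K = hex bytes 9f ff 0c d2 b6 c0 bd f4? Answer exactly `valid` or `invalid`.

Key hex bytes 9f ff 0c d2 b6 c0 bd f4 is 8 bytes > B = 5, so hash it first: H(key) = 1e 85, then zero-pad to 5 bytes: K' = 1e 85 00 00 00.
K' ⊕ ipad = 28 b3 36 36 36; K' ⊕ opad = 42 d9 5c 5c 5c.
Inner hash: even-index sum = 319 mod 256 = 63; odd-index sum = 358 mod 256 = 102 → 3f 66.
Outer hash (recomputed tag): even-index sum = 352 mod 256 = 96; odd-index sum = 372 mod 256 = 116 → 60 74.
Recomputed tag = 6074; claimed = 6074 → match.

valid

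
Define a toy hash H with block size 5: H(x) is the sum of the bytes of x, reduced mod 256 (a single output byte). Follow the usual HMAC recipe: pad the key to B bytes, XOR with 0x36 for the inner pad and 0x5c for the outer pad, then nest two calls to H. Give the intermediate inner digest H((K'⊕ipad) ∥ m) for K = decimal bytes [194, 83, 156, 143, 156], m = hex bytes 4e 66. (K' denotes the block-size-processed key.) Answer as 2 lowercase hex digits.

Key decimal bytes [194, 83, 156, 143, 156] = c2 53 9c 8f 9c is exactly B = 5 bytes: K' = c2 53 9c 8f 9c.
K' ⊕ ipad = f4 65 aa b9 aa.
Inner input = f4 65 aa b9 aa ∥ 4e 66.
Inner hash: sum = 244+101+170+185+170+78+102 = 1050; mod 256 = 26 → 1a.

1a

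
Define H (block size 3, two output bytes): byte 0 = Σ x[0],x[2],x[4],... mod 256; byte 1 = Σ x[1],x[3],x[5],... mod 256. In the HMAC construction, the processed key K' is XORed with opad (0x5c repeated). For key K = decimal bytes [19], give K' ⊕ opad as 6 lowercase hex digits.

4f5c5c

Key decimal bytes [19] = 13 is 1 byte ≤ B = 3; zero-pad to 3 bytes: K' = 13 00 00.
XOR each byte with 0x5c: 13⊕5c=4f, 00⊕5c=5c, 00⊕5c=5c.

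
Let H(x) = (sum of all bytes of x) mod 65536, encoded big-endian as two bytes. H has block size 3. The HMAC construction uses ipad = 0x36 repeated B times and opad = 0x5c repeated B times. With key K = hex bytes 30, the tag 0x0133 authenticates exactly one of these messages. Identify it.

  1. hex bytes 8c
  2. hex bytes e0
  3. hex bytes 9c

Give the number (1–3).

3

Key hex bytes 30 is 1 byte ≤ B = 3; zero-pad to 3 bytes: K' = 30 00 00.
K' ⊕ ipad = 06 36 36; K' ⊕ opad = 6c 5c 5c.
m1: inner = H(06 36 36 8c) = 00 fe; tag = H(6c 5c 5c 00 fe) = 0222
m2: inner = H(06 36 36 e0) = 01 52; tag = H(6c 5c 5c 01 52) = 0177
m3: inner = H(06 36 36 9c) = 01 0e; tag = H(6c 5c 5c 01 0e) = 0133 ← matches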